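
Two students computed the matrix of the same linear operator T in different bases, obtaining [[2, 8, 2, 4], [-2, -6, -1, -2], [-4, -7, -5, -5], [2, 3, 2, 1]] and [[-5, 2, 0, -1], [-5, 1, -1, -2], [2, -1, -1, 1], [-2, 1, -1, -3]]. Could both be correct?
Two matrices over a field are similar if and only if they have the same invariant factors.

Both A and B have characteristic polynomial (x + 2)^4 and minimal polynomial (x + 2)^3. Computing further, both have invariant factors x + 2, (x + 2)^3. Hence A and B are similar.

Yes.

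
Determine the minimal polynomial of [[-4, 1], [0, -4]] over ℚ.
The characteristic polynomial factors as (x + 4)^2. The minimal polynomial is ∏(x - λ)^{k_λ} where k_λ is the size of the largest Jordan block at λ.

For λ = -4: rank(A + 4I) = 1, and the largest Jordan block has size 2 (the smallest k with rank((A + 4I)^k) = rank((A + 4I)^(k+1))).

So m_A(x) = (x + 4)^2.

m_A(x) = (x + 4)^2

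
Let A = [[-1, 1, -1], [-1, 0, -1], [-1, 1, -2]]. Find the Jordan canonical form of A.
J = [[-1, 1, 0], [0, -1, 1], [0, 0, -1]]

The characteristic polynomial is det(xI - A) = (x + 1)^3, so the eigenvalues are -1 (algebraic multiplicity 3).

For λ = -1: rank(A + I) = 2, rank((A + I)^2) = 1, rank((A + I)^3) = 0. The eigenspace has dimension 3 - 2 = 1, so there is 1 Jordan block; the rank sequence gives block sizes [3].

Assembling the blocks gives the Jordan form J above.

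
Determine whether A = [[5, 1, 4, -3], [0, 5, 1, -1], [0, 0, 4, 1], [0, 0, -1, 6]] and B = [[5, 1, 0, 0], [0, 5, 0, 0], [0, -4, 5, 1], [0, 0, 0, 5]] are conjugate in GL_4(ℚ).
Yes.

Two matrices over a field are similar if and only if they have the same invariant factors.

Both A and B have characteristic polynomial (x - 5)^4 and minimal polynomial (x - 5)^2. Computing further, both have invariant factors (x - 5)^2, (x - 5)^2. Hence A and B are similar.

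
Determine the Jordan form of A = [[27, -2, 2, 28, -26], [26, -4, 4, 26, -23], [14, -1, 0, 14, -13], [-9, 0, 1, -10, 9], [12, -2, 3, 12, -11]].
The characteristic polynomial is det(xI - A) = (x - 6)(x + 1)^4, so the eigenvalues are -1 (algebraic multiplicity 4), 6 (algebraic multiplicity 1).

For λ = -1: rank(A + I) = 3, rank((A + I)^2) = 2, rank((A + I)^3) = 1. The eigenspace has dimension 5 - 3 = 2, so there are 2 Jordan blocks; the rank sequence gives block sizes [3, 1].

For λ = 6: algebraic multiplicity 1 gives one 1×1 block.

Assembling the blocks gives the Jordan form J above.

J = [[-1, 1, 0, 0, 0], [0, -1, 1, 0, 0], [0, 0, -1, 0, 0], [0, 0, 0, -1, 0], [0, 0, 0, 0, 6]]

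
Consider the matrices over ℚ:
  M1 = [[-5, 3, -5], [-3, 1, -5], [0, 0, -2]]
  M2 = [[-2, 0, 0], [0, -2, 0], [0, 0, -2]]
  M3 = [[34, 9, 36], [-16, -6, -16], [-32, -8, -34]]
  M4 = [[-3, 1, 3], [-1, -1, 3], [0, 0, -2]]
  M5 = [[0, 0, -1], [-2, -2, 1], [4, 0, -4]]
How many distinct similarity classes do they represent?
Characteristic polynomials: χ_{M1} = (x + 2)^3, χ_{M2} = (x + 2)^3, χ_{M3} = (x + 2)^3, χ_{M4} = (x + 2)^3, χ_{M5} = (x + 2)^3.

{M1, M3, M4, M5}: invariant factors x + 2, (x + 2)^2.

{M2}: invariant factors x + 2, x + 2, x + 2.

Matrices are similar if and only if their invariant-factor lists agree; the partition into similarity classes is {M1, M3, M4, M5}, {M2}.

2 classes: {M1, M3, M4, M5}, {M2}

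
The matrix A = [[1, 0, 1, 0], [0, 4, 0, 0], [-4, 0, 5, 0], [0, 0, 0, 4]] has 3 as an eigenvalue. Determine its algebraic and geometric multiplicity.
algebraic multiplicity 2, geometric multiplicity 1

The characteristic polynomial is (x - 4)^2(x - 3)^2, so the factor x - 3 appears with exponent 2: the algebraic multiplicity is 2.

rank(A - 3I) = 3, so the eigenspace has dimension 4 - 3 = 1: the geometric multiplicity is 1.

Since 1 < 2, A is not diagonalizable.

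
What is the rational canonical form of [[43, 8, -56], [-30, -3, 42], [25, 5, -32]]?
R = [[3, 0, 0], [0, 0, -6], [0, 1, 5]]

The invariant factors of A (the non-unit diagonal entries of the Smith normal form of xI - A over ℚ[x]) are x - 3, (x - 3)(x - 2), each dividing the next. The characteristic polynomial is their product, (x - 3)^2(x - 2).

The rational canonical form is the block-diagonal matrix of companion matrices C(f_i):
R = [[3, 0, 0], [0, 0, -6], [0, 1, 5]].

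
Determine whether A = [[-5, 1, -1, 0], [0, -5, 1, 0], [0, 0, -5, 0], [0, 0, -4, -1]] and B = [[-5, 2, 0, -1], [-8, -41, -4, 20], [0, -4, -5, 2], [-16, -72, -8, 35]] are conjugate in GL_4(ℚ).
Both have characteristic polynomial (x + 1)(x + 5)^3, but the minimal polynomial of A is (x + 1)(x + 5)^3 while the minimal polynomial of B is (x + 1)(x + 5)^2. The minimal polynomial is a similarity invariant, so A and B are not similar.

No.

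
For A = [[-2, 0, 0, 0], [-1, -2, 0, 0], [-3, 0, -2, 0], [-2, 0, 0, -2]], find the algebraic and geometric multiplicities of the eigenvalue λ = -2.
The characteristic polynomial is (x + 2)^4, so the factor x + 2 appears with exponent 4: the algebraic multiplicity is 4.

rank(A + 2I) = 1, so the eigenspace has dimension 4 - 1 = 3: the geometric multiplicity is 3.

Since 3 < 4, A is not diagonalizable.

algebraic multiplicity 4, geometric multiplicity 3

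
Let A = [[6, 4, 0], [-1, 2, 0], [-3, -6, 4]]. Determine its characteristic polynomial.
xI - A = [[x - 6, -4, 0], [1, x - 2, 0], [3, 6, x - 4]].

Expanding det(xI - A) along the first row:
det(xI - A) = + (x - 6)·det([[x - 2, 0], [6, x - 4]]) - (-4)·det([[1, 0], [3, x - 4]]) + (0)·det([[1, x - 2], [3, 6]]).

Evaluating gives χ_A(x) = x^3 - 12x^2 + 48x - 64 = (x - 4)^3.

χ_A(x) = (x - 4)^3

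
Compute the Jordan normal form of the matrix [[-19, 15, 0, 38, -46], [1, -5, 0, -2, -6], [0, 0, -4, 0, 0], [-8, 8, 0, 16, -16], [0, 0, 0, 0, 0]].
The characteristic polynomial is det(xI - A) = x^2(x + 4)^3, so the eigenvalues are -4 (algebraic multiplicity 3), 0 (algebraic multiplicity 2).

For λ = -4: rank(A + 4I) = 3, rank((A + 4I)^2) = 2. The eigenspace has dimension 5 - 3 = 2, so there are 2 Jordan blocks; the rank sequence gives block sizes [2, 1].

For λ = 0: rank(A) = 3. The eigenspace has dimension 5 - 3 = 2, so there are 2 Jordan blocks; the rank sequence gives block sizes [1, 1].

Assembling the blocks gives the Jordan form J above.

J = [[-4, 1, 0, 0, 0], [0, -4, 0, 0, 0], [0, 0, -4, 0, 0], [0, 0, 0, 0, 0], [0, 0, 0, 0, 0]]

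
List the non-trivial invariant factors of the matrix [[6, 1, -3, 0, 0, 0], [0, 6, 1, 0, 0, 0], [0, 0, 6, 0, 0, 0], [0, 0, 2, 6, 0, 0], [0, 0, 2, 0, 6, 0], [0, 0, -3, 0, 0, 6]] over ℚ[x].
The Jordan structure of A has elementary divisors (x - 6)^3, (x - 6), (x - 6), (x - 6). Arranging the block sizes at each eigenvalue in decreasing order and taking row products gives the invariant factors.

Invariant factors (smallest first, each dividing the next): x - 6, x - 6, x - 6, (x - 6)^3.

Check: the last factor (x - 6)^3 is the minimal polynomial, and the product (x - 6)^6 is the characteristic polynomial.

x - 6, x - 6, x - 6, (x - 6)^3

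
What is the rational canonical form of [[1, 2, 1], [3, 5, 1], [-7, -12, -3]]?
R = [[0, 0, 0], [1, 0, 0], [0, 1, 3]]

The invariant factors of A (the non-unit diagonal entries of the Smith normal form of xI - A over ℚ[x]) are x^2(x - 3), each dividing the next. The characteristic polynomial is their product, x^2(x - 3).

The rational canonical form is the block-diagonal matrix of companion matrices C(f_i):
R = [[0, 0, 0], [1, 0, 0], [0, 1, 3]].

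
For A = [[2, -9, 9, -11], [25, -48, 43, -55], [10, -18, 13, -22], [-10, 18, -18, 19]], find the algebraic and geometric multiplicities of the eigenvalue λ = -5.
algebraic multiplicity 1, geometric multiplicity 1

The characteristic polynomial is (x + 3)^3(x + 5), so the factor x + 5 appears with exponent 1: the algebraic multiplicity is 1.

rank(A + 5I) = 3, so the eigenspace has dimension 4 - 3 = 1: the geometric multiplicity is 1.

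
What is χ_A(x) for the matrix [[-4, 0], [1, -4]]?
χ_A(x) = (x + 4)^2

xI - A = [[x + 4, 0], [-1, x + 4]].

Expanding det(xI - A) along the first row:
det(xI - A) = + (x + 4)·det([[x + 4]]) - (0)·det([[-1]]).

Evaluating gives χ_A(x) = x^2 + 8x + 16 = (x + 4)^2.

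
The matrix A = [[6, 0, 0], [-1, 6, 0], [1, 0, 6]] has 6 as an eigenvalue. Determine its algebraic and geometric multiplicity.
algebraic multiplicity 3, geometric multiplicity 2

The characteristic polynomial is (x - 6)^3, so the factor x - 6 appears with exponent 3: the algebraic multiplicity is 3.

rank(A - 6I) = 1, so the eigenspace has dimension 3 - 1 = 2: the geometric multiplicity is 2.

Since 2 < 3, A is not diagonalizable.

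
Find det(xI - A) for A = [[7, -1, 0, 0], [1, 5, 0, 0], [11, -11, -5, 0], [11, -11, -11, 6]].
χ_A(x) = (x - 6)^3(x + 5)

xI - A = [[x - 7, 1, 0, 0], [-1, x - 5, 0, 0], [-11, 11, x + 5, 0], [-11, 11, 11, x - 6]].

Expanding det(xI - A) along the first row:
det(xI - A) = + (x - 7)·det([[x - 5, 0, 0], [11, x + 5, 0], [11, 11, x - 6]]) - (1)·det([[-1, 0, 0], [-11, x + 5, 0], [-11, 11, x - 6]]) + (0)·det([[-1, x - 5, 0], [-11, 11, 0], [-11, 11, x - 6]]) - (0)·det([[-1, x - 5, 0], [-11, 11, x + 5], [-11, 11, 11]]).

Evaluating gives χ_A(x) = x^4 - 13x^3 + 18x^2 + 324x - 1080 = (x - 6)^3(x + 5).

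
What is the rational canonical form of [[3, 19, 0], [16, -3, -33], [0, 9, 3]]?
The invariant factors of A (the non-unit diagonal entries of the Smith normal form of xI - A over ℚ[x]) are (x - 4)(x - 3)(x + 4), each dividing the next. The characteristic polynomial is their product, (x - 4)(x - 3)(x + 4).

The rational canonical form is the block-diagonal matrix of companion matrices C(f_i):
R = [[0, 0, -48], [1, 0, 16], [0, 1, 3]].

R = [[0, 0, -48], [1, 0, 16], [0, 1, 3]]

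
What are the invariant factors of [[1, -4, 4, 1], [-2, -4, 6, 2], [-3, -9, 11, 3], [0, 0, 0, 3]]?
The Jordan structure of A has elementary divisors (x - 2), (x - 3)^3. Arranging the block sizes at each eigenvalue in decreasing order and taking row products gives the invariant factors.

Invariant factors (smallest first, each dividing the next): (x - 3)^3(x - 2).

Check: the last factor (x - 3)^3(x - 2) is the minimal polynomial, and the product (x - 3)^3(x - 2) is the characteristic polynomial.

(x - 3)^3(x - 2)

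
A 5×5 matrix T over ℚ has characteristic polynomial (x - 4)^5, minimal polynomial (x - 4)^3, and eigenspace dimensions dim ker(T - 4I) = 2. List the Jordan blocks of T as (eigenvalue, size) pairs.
λ = 4: algebraic multiplicity 5 (exponent in χ_T), largest block size 3 (exponent in m_T), 2 blocks (geometric multiplicity). These force block sizes [3, 2].

Jordan blocks: (4, 3), (4, 2)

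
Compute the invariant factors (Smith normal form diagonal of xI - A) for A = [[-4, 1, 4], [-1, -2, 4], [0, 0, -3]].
x + 3, (x + 3)^2

The Jordan structure of A has elementary divisors (x + 3)^2, (x + 3). Arranging the block sizes at each eigenvalue in decreasing order and taking row products gives the invariant factors.

Invariant factors (smallest first, each dividing the next): x + 3, (x + 3)^2.

Check: the last factor (x + 3)^2 is the minimal polynomial, and the product (x + 3)^3 is the characteristic polynomial.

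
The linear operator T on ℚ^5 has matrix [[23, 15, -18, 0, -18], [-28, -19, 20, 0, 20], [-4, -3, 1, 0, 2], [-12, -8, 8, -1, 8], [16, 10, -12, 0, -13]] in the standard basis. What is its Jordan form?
J = [[-3, 1, 0, 0, 0], [0, -3, 0, 0, 0], [0, 0, -1, 0, 0], [0, 0, 0, -1, 0], [0, 0, 0, 0, -1]]

The characteristic polynomial is det(xI - A) = (x + 1)^3(x + 3)^2, so the eigenvalues are -3 (algebraic multiplicity 2), -1 (algebraic multiplicity 3).

For λ = -3: rank(A + 3I) = 4, rank((A + 3I)^2) = 3. The eigenspace has dimension 5 - 4 = 1, so there is 1 Jordan block; the rank sequence gives block sizes [2].

For λ = -1: rank(A + I) = 2. The eigenspace has dimension 5 - 2 = 3, so there are 3 Jordan blocks; the rank sequence gives block sizes [1, 1, 1].

Assembling the blocks gives the Jordan form J above.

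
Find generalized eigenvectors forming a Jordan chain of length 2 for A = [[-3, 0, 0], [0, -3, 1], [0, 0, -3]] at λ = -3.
We seek v_1 ∈ ker((A + 3I)^2) \ ker(A + 3I), then set v_{i+1} = (A + 3I) v_i.

One such chain is v_1 = [[1, 0, 1]]^T, v_2 = [[0, 1, 0]]^T. Check: (A + 3I) v_2 = [[0, 0, 0]]^T = 0.

v_1 = [[1, 0, 1]]^T, v_2 = [[0, 1, 0]]^T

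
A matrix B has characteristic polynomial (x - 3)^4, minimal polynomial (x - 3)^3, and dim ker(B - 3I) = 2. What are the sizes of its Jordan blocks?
λ = 3: algebraic multiplicity 4 (exponent in χ_B), largest block size 3 (exponent in m_B), 2 blocks (geometric multiplicity). These force block sizes [3, 1].

Jordan blocks: (3, 3), (3, 1)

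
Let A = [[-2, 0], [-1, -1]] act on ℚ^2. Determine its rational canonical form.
The invariant factors of A (the non-unit diagonal entries of the Smith normal form of xI - A over ℚ[x]) are (x + 1)(x + 2), each dividing the next. The characteristic polynomial is their product, (x + 1)(x + 2).

The rational canonical form is the block-diagonal matrix of companion matrices C(f_i):
R = [[0, -2], [1, -3]].

R = [[0, -2], [1, -3]]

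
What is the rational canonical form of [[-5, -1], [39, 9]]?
The invariant factors of A (the non-unit diagonal entries of the Smith normal form of xI - A over ℚ[x]) are x^2 - 4x - 6, each dividing the next. The characteristic polynomial is their product, x^2 - 4x - 6.

The rational canonical form is the block-diagonal matrix of companion matrices C(f_i):
R = [[0, 6], [1, 4]].

Note the characteristic polynomial does not split into linear factors over ℚ, so A has no Jordan form over ℚ; the rational canonical form exists over any field.

R = [[0, 6], [1, 4]]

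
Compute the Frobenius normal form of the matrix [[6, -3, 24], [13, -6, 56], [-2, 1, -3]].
The invariant factors of A (the non-unit diagonal entries of the Smith normal form of xI - A over ℚ[x]) are (x + 3)(x^2 - 5), each dividing the next. The characteristic polynomial is their product, (x + 3)(x^2 - 5).

The rational canonical form is the block-diagonal matrix of companion matrices C(f_i):
R = [[0, 0, 15], [1, 0, 5], [0, 1, -3]].

Note the characteristic polynomial does not split into linear factors over ℚ, so A has no Jordan form over ℚ; the rational canonical form exists over any field.

R = [[0, 0, 15], [1, 0, 5], [0, 1, -3]]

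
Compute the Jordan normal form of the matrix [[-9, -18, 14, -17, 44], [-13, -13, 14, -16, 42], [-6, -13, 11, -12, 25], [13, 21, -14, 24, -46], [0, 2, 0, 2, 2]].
The characteristic polynomial is det(xI - A) = (x - 6)(x - 4)^3(x + 3), so the eigenvalues are -3 (algebraic multiplicity 1), 4 (algebraic multiplicity 3), 6 (algebraic multiplicity 1).

For λ = -3: algebraic multiplicity 1 gives one 1×1 block.

For λ = 4: rank(A - 4I) = 4, rank((A - 4I)^2) = 3, rank((A - 4I)^3) = 2. The eigenspace has dimension 5 - 4 = 1, so there is 1 Jordan block; the rank sequence gives block sizes [3].

For λ = 6: algebraic multiplicity 1 gives one 1×1 block.

Assembling the blocks gives the Jordan form J above.

J = [[-3, 0, 0, 0, 0], [0, 4, 1, 0, 0], [0, 0, 4, 1, 0], [0, 0, 0, 4, 0], [0, 0, 0, 0, 6]]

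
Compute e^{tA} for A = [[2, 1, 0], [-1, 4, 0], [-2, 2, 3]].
e^{tA} = [[(1 - t)*e^{3*t}, t*e^{3*t}, 0], [-t*e^{3*t}, (t + 1)*e^{3*t}, 0], [-2*t*e^{3*t}, 2*t*e^{3*t}, e^{3*t}]]

A has Jordan form J = [[3, 1, 0], [0, 3, 0], [0, 0, 3]] with A = PJP^{-1}, so e^{tA} = P e^{tJ} P^{-1}.

For a Jordan block J_k(λ), e^{tJ_k(λ)} = e^{λt} · (I + tN + t^2 N^2/2! + ... + t^{k-1} N^{k-1}/(k-1)!) where N is the nilpotent superdiagonal part.

Assembling the blocks and conjugating back gives the entries of e^{tA} as shown above.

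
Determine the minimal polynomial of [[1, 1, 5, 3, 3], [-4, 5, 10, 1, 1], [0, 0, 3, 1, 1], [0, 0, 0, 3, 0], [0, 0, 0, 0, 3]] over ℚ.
The characteristic polynomial factors as (x - 3)^5. The minimal polynomial is ∏(x - λ)^{k_λ} where k_λ is the size of the largest Jordan block at λ.

For λ = 3: rank(A - 3I) = 2, and the largest Jordan block has size 2 (the smallest k with rank((A - 3I)^k) = rank((A - 3I)^(k+1))).

So m_A(x) = (x - 3)^2.

m_A(x) = (x - 3)^2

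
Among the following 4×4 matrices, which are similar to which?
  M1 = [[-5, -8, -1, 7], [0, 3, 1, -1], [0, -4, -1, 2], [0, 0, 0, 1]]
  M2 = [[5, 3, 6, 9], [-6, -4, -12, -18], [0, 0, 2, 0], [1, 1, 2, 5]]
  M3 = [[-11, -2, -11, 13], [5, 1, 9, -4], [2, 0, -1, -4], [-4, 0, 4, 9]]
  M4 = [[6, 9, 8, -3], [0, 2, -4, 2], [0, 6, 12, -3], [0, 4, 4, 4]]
4 classes: {M1}, {M2}, {M3}, {M4}

Characteristic polynomials: χ_{M1} = (x - 1)^3(x + 5), χ_{M2} = (x - 2)^4, χ_{M3} = (x - 1)(x + 1)^3, χ_{M4} = (x - 6)^4.

{M1}: invariant factors x - 1, (x - 1)^2(x + 5).

{M2}: invariant factors x - 2, x - 2, (x - 2)^2.

{M3}: invariant factors (x - 1)(x + 1)^3.

{M4}: invariant factors (x - 6)^2, (x - 6)^2.

Matrices are similar if and only if their invariant-factor lists agree; the partition into similarity classes is {M1}, {M2}, {M3}, {M4}.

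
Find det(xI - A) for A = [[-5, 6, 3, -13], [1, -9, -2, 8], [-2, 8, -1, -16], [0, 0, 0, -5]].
xI - A = [[x + 5, -6, -3, 13], [-1, x + 9, 2, -8], [2, -8, x + 1, 16], [0, 0, 0, x + 5]].

Expanding det(xI - A) along the first row:
det(xI - A) = + (x + 5)·det([[x + 9, 2, -8], [-8, x + 1, 16], [0, 0, x + 5]]) - (-6)·det([[-1, 2, -8], [2, x + 1, 16], [0, 0, x + 5]]) + (-3)·det([[-1, x + 9, -8], [2, -8, 16], [0, 0, x + 5]]) - (13)·det([[-1, x + 9, 2], [2, -8, x + 1], [0, 0, 0]]).

Evaluating gives χ_A(x) = x^4 + 20x^3 + 150x^2 + 500x + 625 = (x + 5)^4.

χ_A(x) = (x + 5)^4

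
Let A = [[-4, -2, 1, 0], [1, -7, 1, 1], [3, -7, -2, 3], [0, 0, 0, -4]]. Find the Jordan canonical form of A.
J = [[-5, 0, 0, 0], [0, -4, 1, 0], [0, 0, -4, 0], [0, 0, 0, -4]]

The characteristic polynomial is det(xI - A) = (x + 4)^3(x + 5), so the eigenvalues are -5 (algebraic multiplicity 1), -4 (algebraic multiplicity 3).

For λ = -5: algebraic multiplicity 1 gives one 1×1 block.

For λ = -4: rank(A + 4I) = 2, rank((A + 4I)^2) = 1. The eigenspace has dimension 4 - 2 = 2, so there are 2 Jordan blocks; the rank sequence gives block sizes [2, 1].

Assembling the blocks gives the Jordan form J above.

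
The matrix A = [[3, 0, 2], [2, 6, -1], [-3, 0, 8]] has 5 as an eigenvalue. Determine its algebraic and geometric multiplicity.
algebraic multiplicity 1, geometric multiplicity 1

The characteristic polynomial is (x - 6)^2(x - 5), so the factor x - 5 appears with exponent 1: the algebraic multiplicity is 1.

rank(A - 5I) = 2, so the eigenspace has dimension 3 - 2 = 1: the geometric multiplicity is 1.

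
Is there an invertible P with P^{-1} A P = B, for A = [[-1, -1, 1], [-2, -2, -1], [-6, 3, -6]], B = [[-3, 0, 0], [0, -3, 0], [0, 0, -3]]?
Both have characteristic polynomial (x + 3)^3, but the minimal polynomial of A is (x + 3)^2 while the minimal polynomial of B is x + 3. The minimal polynomial is a similarity invariant, so A and B are not similar.

No.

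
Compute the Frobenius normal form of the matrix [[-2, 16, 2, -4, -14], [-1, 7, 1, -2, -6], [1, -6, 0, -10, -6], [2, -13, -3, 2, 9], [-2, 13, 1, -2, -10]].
The invariant factors of A (the non-unit diagonal entries of the Smith normal form of xI - A over ℚ[x]) are x^2 + 4x - 2, (x - 5)(x^2 + 4x - 2), each dividing the next. The characteristic polynomial is their product, (x - 5)(x^2 + 4x - 2)^2.

The rational canonical form is the block-diagonal matrix of companion matrices C(f_i):
R = [[0, 2, 0, 0, 0], [1, -4, 0, 0, 0], [0, 0, 0, 0, -10], [0, 0, 1, 0, 22], [0, 0, 0, 1, 1]].

Note the characteristic polynomial does not split into linear factors over ℚ, so A has no Jordan form over ℚ; the rational canonical form exists over any field.

R = [[0, 2, 0, 0, 0], [1, -4, 0, 0, 0], [0, 0, 0, 0, -10], [0, 0, 1, 0, 22], [0, 0, 0, 1, 1]]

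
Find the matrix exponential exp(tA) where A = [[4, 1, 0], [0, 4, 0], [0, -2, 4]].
A has Jordan form J = [[4, 1, 0], [0, 4, 0], [0, 0, 4]] with A = PJP^{-1}, so e^{tA} = P e^{tJ} P^{-1}.

For a Jordan block J_k(λ), e^{tJ_k(λ)} = e^{λt} · (I + tN + t^2 N^2/2! + ... + t^{k-1} N^{k-1}/(k-1)!) where N is the nilpotent superdiagonal part.

Assembling the blocks and conjugating back gives the entries of e^{tA} as shown above.

e^{tA} = [[e^{4*t}, t*e^{4*t}, 0], [0, e^{4*t}, 0], [0, -2*t*e^{4*t}, e^{4*t}]]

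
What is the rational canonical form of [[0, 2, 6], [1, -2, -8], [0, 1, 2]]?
R = [[0, 0, 2], [1, 0, -2], [0, 1, 0]]

The invariant factors of A (the non-unit diagonal entries of the Smith normal form of xI - A over ℚ[x]) are x^3 + 2x - 2, each dividing the next. The characteristic polynomial is their product, x^3 + 2x - 2.

The rational canonical form is the block-diagonal matrix of companion matrices C(f_i):
R = [[0, 0, 2], [1, 0, -2], [0, 1, 0]].

Note the characteristic polynomial does not split into linear factors over ℚ, so A has no Jordan form over ℚ; the rational canonical form exists over any field.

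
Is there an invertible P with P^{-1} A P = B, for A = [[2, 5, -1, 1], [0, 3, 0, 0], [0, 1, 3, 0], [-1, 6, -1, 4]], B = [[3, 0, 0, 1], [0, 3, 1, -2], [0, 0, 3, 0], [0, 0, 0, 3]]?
Yes.

Two matrices over a field are similar if and only if they have the same invariant factors.

Both A and B have characteristic polynomial (x - 3)^4 and minimal polynomial (x - 3)^2. Computing further, both have invariant factors (x - 3)^2, (x - 3)^2. Hence A and B are similar.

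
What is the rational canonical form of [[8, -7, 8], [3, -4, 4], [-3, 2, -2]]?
The invariant factors of A (the non-unit diagonal entries of the Smith normal form of xI - A over ℚ[x]) are (x - 2)(x^2 - 3), each dividing the next. The characteristic polynomial is their product, (x - 2)(x^2 - 3).

The rational canonical form is the block-diagonal matrix of companion matrices C(f_i):
R = [[0, 0, -6], [1, 0, 3], [0, 1, 2]].

Note the characteristic polynomial does not split into linear factors over ℚ, so A has no Jordan form over ℚ; the rational canonical form exists over any field.

R = [[0, 0, -6], [1, 0, 3], [0, 1, 2]]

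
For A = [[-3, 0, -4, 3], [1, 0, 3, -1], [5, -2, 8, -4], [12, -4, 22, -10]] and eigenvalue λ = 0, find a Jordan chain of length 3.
v_1 = [[1, 0, 0, 1]]^T, v_2 = [[0, 0, 1, 2]]^T, v_3 = [[2, 1, 0, 2]]^T

We seek v_1 ∈ ker(A^3) \ ker(A^2), then set v_{i+1} = A v_i.

One such chain is v_1 = [[1, 0, 0, 1]]^T, v_2 = [[0, 0, 1, 2]]^T, v_3 = [[2, 1, 0, 2]]^T. Check: A v_3 = [[0, 0, 0, 0]]^T = 0.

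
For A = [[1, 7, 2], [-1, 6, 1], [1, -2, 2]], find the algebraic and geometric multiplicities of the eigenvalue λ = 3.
The characteristic polynomial is (x - 3)^3, so the factor x - 3 appears with exponent 3: the algebraic multiplicity is 3.

rank(A - 3I) = 2, so the eigenspace has dimension 3 - 2 = 1: the geometric multiplicity is 1.

Since 1 < 3, A is not diagonalizable.

algebraic multiplicity 3, geometric multiplicity 1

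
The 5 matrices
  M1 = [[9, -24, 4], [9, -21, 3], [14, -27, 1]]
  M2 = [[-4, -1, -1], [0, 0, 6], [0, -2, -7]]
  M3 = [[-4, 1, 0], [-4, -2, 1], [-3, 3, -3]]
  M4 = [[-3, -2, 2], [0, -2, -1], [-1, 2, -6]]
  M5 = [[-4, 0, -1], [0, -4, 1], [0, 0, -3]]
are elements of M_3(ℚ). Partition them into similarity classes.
Characteristic polynomials: χ_{M1} = (x + 3)(x + 4)^2, χ_{M2} = (x + 3)(x + 4)^2, χ_{M3} = (x + 3)^3, χ_{M4} = (x + 3)(x + 4)^2, χ_{M5} = (x + 3)(x + 4)^2.

{M1, M2, M4}: invariant factors (x + 3)(x + 4)^2.

{M3}: invariant factors (x + 3)^3.

{M5}: invariant factors x + 4, (x + 3)(x + 4).

Matrices are similar if and only if their invariant-factor lists agree; the partition into similarity classes is {M1, M2, M4}, {M3}, {M5}.

3 classes: {M1, M2, M4}, {M3}, {M5}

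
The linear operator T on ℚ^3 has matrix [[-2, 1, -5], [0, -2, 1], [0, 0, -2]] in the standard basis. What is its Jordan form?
J = [[-2, 1, 0], [0, -2, 1], [0, 0, -2]]

The characteristic polynomial is det(xI - A) = (x + 2)^3, so the eigenvalues are -2 (algebraic multiplicity 3).

For λ = -2: rank(A + 2I) = 2, rank((A + 2I)^2) = 1, rank((A + 2I)^3) = 0. The eigenspace has dimension 3 - 2 = 1, so there is 1 Jordan block; the rank sequence gives block sizes [3].

Assembling the blocks gives the Jordan form J above.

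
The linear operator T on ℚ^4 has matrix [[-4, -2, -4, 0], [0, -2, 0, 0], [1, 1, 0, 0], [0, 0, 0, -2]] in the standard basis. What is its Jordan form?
The characteristic polynomial is det(xI - A) = (x + 2)^4, so the eigenvalues are -2 (algebraic multiplicity 4).

For λ = -2: rank(A + 2I) = 1, rank((A + 2I)^2) = 0. The eigenspace has dimension 4 - 1 = 3, so there are 3 Jordan blocks; the rank sequence gives block sizes [2, 1, 1].

Assembling the blocks gives the Jordan form J above.

J = [[-2, 1, 0, 0], [0, -2, 0, 0], [0, 0, -2, 0], [0, 0, 0, -2]]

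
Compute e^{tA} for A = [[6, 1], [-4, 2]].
e^{tA} = [[(2*t + 1)*e^{4*t}, t*e^{4*t}], [-4*t*e^{4*t}, (1 - 2*t)*e^{4*t}]]

A has Jordan form J = [[4, 1], [0, 4]] with A = PJP^{-1}, so e^{tA} = P e^{tJ} P^{-1}.

For a Jordan block J_k(λ), e^{tJ_k(λ)} = e^{λt} · (I + tN + t^2 N^2/2! + ... + t^{k-1} N^{k-1}/(k-1)!) where N is the nilpotent superdiagonal part.

Assembling the blocks and conjugating back gives the entries of e^{tA} as shown above.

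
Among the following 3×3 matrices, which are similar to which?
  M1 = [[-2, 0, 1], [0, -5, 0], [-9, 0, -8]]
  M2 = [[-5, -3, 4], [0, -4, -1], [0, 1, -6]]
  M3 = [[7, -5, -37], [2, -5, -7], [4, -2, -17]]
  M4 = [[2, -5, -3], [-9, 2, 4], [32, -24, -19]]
Characteristic polynomials: χ_{M1} = (x + 5)^3, χ_{M2} = (x + 5)^3, χ_{M3} = (x + 5)^3, χ_{M4} = (x + 5)^3.

{M1}: invariant factors x + 5, (x + 5)^2.

{M2, M3, M4}: invariant factors (x + 5)^3.

Matrices are similar if and only if their invariant-factor lists agree; the partition into similarity classes is {M1}, {M2, M3, M4}.

2 classes: {M1}, {M2, M3, M4}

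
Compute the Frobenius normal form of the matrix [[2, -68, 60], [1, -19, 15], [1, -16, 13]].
R = [[0, 0, 30], [1, 0, 11], [0, 1, -4]]

The invariant factors of A (the non-unit diagonal entries of the Smith normal form of xI - A over ℚ[x]) are (x - 3)(x + 2)(x + 5), each dividing the next. The characteristic polynomial is their product, (x - 3)(x + 2)(x + 5).

The rational canonical form is the block-diagonal matrix of companion matrices C(f_i):
R = [[0, 0, 30], [1, 0, 11], [0, 1, -4]].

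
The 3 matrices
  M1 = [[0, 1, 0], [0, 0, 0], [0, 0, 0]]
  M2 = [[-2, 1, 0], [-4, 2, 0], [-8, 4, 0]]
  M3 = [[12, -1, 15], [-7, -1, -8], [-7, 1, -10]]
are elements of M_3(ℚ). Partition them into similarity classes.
2 classes: {M1, M2}, {M3}

Characteristic polynomials: χ_{M1} = x^3, χ_{M2} = x^3, χ_{M3} = (x - 5)(x + 2)^2.

{M1, M2}: invariant factors x, x^2.

{M3}: invariant factors (x - 5)(x + 2)^2.

Matrices are similar if and only if their invariant-factor lists agree; the partition into similarity classes is {M1, M2}, {M3}.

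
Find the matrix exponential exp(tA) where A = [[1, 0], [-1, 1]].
e^{tA} = [[e^{t}, 0], [-t*e^{t}, e^{t}]]

A has Jordan form J = [[1, 1], [0, 1]] with A = PJP^{-1}, so e^{tA} = P e^{tJ} P^{-1}.

For a Jordan block J_k(λ), e^{tJ_k(λ)} = e^{λt} · (I + tN + t^2 N^2/2! + ... + t^{k-1} N^{k-1}/(k-1)!) where N is the nilpotent superdiagonal part.

Assembling the blocks and conjugating back gives the entries of e^{tA} as shown above.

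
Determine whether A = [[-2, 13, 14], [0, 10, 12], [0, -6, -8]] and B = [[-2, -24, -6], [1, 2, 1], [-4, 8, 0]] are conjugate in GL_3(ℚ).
Two matrices over a field are similar if and only if they have the same invariant factors.

Both A and B have characteristic polynomial (x - 4)(x + 2)^2 and minimal polynomial (x - 4)(x + 2)^2. Computing further, both have invariant factors (x - 4)(x + 2)^2. Hence A and B are similar.

Yes.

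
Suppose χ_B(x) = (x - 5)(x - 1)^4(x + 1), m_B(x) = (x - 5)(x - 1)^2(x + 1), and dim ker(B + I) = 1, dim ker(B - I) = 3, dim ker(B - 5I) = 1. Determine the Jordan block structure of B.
λ = -1: algebraic multiplicity 1 (exponent in χ_B), largest block size 1 (exponent in m_B), 1 block (geometric multiplicity). This forces block sizes [1].
λ = 1: algebraic multiplicity 4 (exponent in χ_B), largest block size 2 (exponent in m_B), 3 blocks (geometric multiplicity). These force block sizes [2, 1, 1].
λ = 5: algebraic multiplicity 1 (exponent in χ_B), largest block size 1 (exponent in m_B), 1 block (geometric multiplicity). This forces block sizes [1].

Jordan blocks: (-1, 1), (1, 2), (1, 1), (1, 1), (5, 1)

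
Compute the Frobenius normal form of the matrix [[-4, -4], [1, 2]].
R = [[0, 4], [1, -2]]

The invariant factors of A (the non-unit diagonal entries of the Smith normal form of xI - A over ℚ[x]) are x^2 + 2x - 4, each dividing the next. The characteristic polynomial is their product, x^2 + 2x - 4.

The rational canonical form is the block-diagonal matrix of companion matrices C(f_i):
R = [[0, 4], [1, -2]].

Note the characteristic polynomial does not split into linear factors over ℚ, so A has no Jordan form over ℚ; the rational canonical form exists over any field.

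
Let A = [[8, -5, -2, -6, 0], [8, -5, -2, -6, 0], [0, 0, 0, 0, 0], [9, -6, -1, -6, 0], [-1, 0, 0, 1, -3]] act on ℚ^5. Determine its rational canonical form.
The invariant factors of A (the non-unit diagonal entries of the Smith normal form of xI - A over ℚ[x]) are x(x + 3), x^2(x + 3), each dividing the next. The characteristic polynomial is their product, x^3(x + 3)^2.

The rational canonical form is the block-diagonal matrix of companion matrices C(f_i):
R = [[0, 0, 0, 0, 0], [1, -3, 0, 0, 0], [0, 0, 0, 0, 0], [0, 0, 1, 0, 0], [0, 0, 0, 1, -3]].

R = [[0, 0, 0, 0, 0], [1, -3, 0, 0, 0], [0, 0, 0, 0, 0], [0, 0, 1, 0, 0], [0, 0, 0, 1, -3]]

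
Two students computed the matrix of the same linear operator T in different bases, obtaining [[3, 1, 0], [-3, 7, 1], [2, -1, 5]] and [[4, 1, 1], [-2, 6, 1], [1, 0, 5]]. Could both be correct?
Two matrices over a field are similar if and only if they have the same invariant factors.

Both A and B have characteristic polynomial (x - 5)^3 and minimal polynomial (x - 5)^3. Computing further, both have invariant factors (x - 5)^3. Hence A and B are similar.

Yes.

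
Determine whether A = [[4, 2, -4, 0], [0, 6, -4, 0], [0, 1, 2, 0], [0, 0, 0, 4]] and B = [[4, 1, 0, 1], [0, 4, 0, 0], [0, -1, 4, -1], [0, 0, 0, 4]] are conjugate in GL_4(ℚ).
Yes.

Two matrices over a field are similar if and only if they have the same invariant factors.

Both A and B have characteristic polynomial (x - 4)^4 and minimal polynomial (x - 4)^2. Computing further, both have invariant factors x - 4, x - 4, (x - 4)^2. Hence A and B are similar.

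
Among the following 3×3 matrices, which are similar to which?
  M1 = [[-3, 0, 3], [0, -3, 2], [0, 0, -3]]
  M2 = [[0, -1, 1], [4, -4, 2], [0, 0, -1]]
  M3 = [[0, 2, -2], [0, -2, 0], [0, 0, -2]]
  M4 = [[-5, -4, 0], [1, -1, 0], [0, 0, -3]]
3 classes: {M1, M4}, {M2}, {M3}

Characteristic polynomials: χ_{M1} = (x + 3)^3, χ_{M2} = (x + 1)(x + 2)^2, χ_{M3} = x(x + 2)^2, χ_{M4} = (x + 3)^3.

{M1, M4}: invariant factors x + 3, (x + 3)^2.

{M2}: invariant factors (x + 1)(x + 2)^2.

{M3}: invariant factors x + 2, x(x + 2).

Matrices are similar if and only if their invariant-factor lists agree; the partition into similarity classes is {M1, M4}, {M2}, {M3}.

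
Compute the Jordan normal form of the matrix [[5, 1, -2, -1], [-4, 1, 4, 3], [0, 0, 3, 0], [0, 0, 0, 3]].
The characteristic polynomial is det(xI - A) = (x - 3)^4, so the eigenvalues are 3 (algebraic multiplicity 4).

For λ = 3: rank(A - 3I) = 2, rank((A - 3I)^2) = 1, rank((A - 3I)^3) = 0. The eigenspace has dimension 4 - 2 = 2, so there are 2 Jordan blocks; the rank sequence gives block sizes [3, 1].

Assembling the blocks gives the Jordan form J above.

J = [[3, 1, 0, 0], [0, 3, 1, 0], [0, 0, 3, 0], [0, 0, 0, 3]]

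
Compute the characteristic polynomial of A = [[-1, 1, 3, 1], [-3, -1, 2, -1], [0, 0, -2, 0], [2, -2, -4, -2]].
χ_A(x) = x(x + 2)^3

xI - A = [[x + 1, -1, -3, -1], [3, x + 1, -2, 1], [0, 0, x + 2, 0], [-2, 2, 4, x + 2]].

Expanding det(xI - A) along the first row:
det(xI - A) = + (x + 1)·det([[x + 1, -2, 1], [0, x + 2, 0], [2, 4, x + 2]]) - (-1)·det([[3, -2, 1], [0, x + 2, 0], [-2, 4, x + 2]]) + (-3)·det([[3, x + 1, 1], [0, 0, 0], [-2, 2, x + 2]]) - (-1)·det([[3, x + 1, -2], [0, 0, x + 2], [-2, 2, 4]]).

Evaluating gives χ_A(x) = x^4 + 6x^3 + 12x^2 + 8x = x(x + 2)^3.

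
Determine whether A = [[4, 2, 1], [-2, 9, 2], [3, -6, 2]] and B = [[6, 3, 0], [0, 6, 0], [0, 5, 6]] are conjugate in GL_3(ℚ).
No.

trace(A) = 15 but trace(B) = 18. The trace is a similarity invariant, so A and B are not similar.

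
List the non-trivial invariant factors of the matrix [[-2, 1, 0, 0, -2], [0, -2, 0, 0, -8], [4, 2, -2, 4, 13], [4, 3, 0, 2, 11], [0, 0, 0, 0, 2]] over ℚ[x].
x + 2, (x - 2)^2(x + 2)^2

The Jordan structure of A has elementary divisors (x + 2)^2, (x + 2), (x - 2)^2. Arranging the block sizes at each eigenvalue in decreasing order and taking row products gives the invariant factors.

Invariant factors (smallest first, each dividing the next): x + 2, (x - 2)^2(x + 2)^2.

Check: the last factor (x - 2)^2(x + 2)^2 is the minimal polynomial, and the product (x - 2)^2(x + 2)^3 is the characteristic polynomial.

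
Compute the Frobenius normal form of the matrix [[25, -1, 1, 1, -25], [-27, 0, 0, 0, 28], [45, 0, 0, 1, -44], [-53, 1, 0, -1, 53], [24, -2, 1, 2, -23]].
R = [[0, 0, 0, 0, -27], [1, 0, 0, 0, 27], [0, 1, 0, 0, -18], [0, 0, 1, 0, 2], [0, 0, 0, 1, 1]]

The invariant factors of A (the non-unit diagonal entries of the Smith normal form of xI - A over ℚ[x]) are (x + 3)(x^2 - 2x + 3)^2, each dividing the next. The characteristic polynomial is their product, (x + 3)(x^2 - 2x + 3)^2.

The rational canonical form is the block-diagonal matrix of companion matrices C(f_i):
R = [[0, 0, 0, 0, -27], [1, 0, 0, 0, 27], [0, 1, 0, 0, -18], [0, 0, 1, 0, 2], [0, 0, 0, 1, 1]].

Note the characteristic polynomial does not split into linear factors over ℚ, so A has no Jordan form over ℚ; the rational canonical form exists over any field.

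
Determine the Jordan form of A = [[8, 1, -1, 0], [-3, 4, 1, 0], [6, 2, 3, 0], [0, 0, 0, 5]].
The characteristic polynomial is det(xI - A) = (x - 5)^4, so the eigenvalues are 5 (algebraic multiplicity 4).

For λ = 5: rank(A - 5I) = 1, rank((A - 5I)^2) = 0. The eigenspace has dimension 4 - 1 = 3, so there are 3 Jordan blocks; the rank sequence gives block sizes [2, 1, 1].

Assembling the blocks gives the Jordan form J above.

J = [[5, 1, 0, 0], [0, 5, 0, 0], [0, 0, 5, 0], [0, 0, 0, 5]]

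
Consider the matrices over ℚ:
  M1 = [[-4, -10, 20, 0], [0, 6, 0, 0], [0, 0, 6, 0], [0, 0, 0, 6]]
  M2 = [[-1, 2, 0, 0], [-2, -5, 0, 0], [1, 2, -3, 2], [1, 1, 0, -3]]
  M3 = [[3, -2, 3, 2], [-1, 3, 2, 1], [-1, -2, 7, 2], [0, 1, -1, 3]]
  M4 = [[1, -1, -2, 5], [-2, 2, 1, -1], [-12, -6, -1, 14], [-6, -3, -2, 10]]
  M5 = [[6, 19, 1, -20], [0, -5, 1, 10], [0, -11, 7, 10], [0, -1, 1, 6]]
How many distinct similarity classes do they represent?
5 classes: {M1}, {M2}, {M3}, {M4}, {M5}

Characteristic polynomials: χ_{M1} = (x - 6)^3(x + 4), χ_{M2} = (x + 3)^4, χ_{M3} = (x - 4)^4, χ_{M4} = (x - 3)^4, χ_{M5} = (x - 6)^3(x + 4).

{M1}: invariant factors x - 6, x - 6, (x - 6)(x + 4).

{M2}: invariant factors (x + 3)^2, (x + 3)^2.

{M3}: invariant factors (x - 4)^2, (x - 4)^2.

{M4}: invariant factors x - 3, (x - 3)^3.

{M5}: invariant factors x - 6, (x - 6)^2(x + 4).

Matrices are similar if and only if their invariant-factor lists agree; the partition into similarity classes is {M1}, {M2}, {M3}, {M4}, {M5}.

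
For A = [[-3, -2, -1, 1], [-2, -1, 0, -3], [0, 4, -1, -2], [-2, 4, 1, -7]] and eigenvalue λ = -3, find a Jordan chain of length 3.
v_1 = [[0, -1, 1, -1]]^T, v_2 = [[0, 1, 0, 1]]^T, v_3 = [[-1, -1, 2, 0]]^T

We seek v_1 ∈ ker((A + 3I)^3) \ ker((A + 3I)^2), then set v_{i+1} = (A + 3I) v_i.

One such chain is v_1 = [[0, -1, 1, -1]]^T, v_2 = [[0, 1, 0, 1]]^T, v_3 = [[-1, -1, 2, 0]]^T. Check: (A + 3I) v_3 = [[0, 0, 0, 0]]^T = 0.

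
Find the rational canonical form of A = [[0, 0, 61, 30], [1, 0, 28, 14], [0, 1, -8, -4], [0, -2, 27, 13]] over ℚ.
R = [[0, 0, 0, 25], [1, 0, 0, 15], [0, 1, 0, -4], [0, 0, 1, 5]]

The invariant factors of A (the non-unit diagonal entries of the Smith normal form of xI - A over ℚ[x]) are (x - 5)(x + 1)(x^2 - x + 5), each dividing the next. The characteristic polynomial is their product, (x - 5)(x + 1)(x^2 - x + 5).

The rational canonical form is the block-diagonal matrix of companion matrices C(f_i):
R = [[0, 0, 0, 25], [1, 0, 0, 15], [0, 1, 0, -4], [0, 0, 1, 5]].

Note the characteristic polynomial does not split into linear factors over ℚ, so A has no Jordan form over ℚ; the rational canonical form exists over any field.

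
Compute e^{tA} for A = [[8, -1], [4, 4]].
e^{tA} = [[(2*t + 1)*e^{6*t}, -t*e^{6*t}], [4*t*e^{6*t}, (1 - 2*t)*e^{6*t}]]

A has Jordan form J = [[6, 1], [0, 6]] with A = PJP^{-1}, so e^{tA} = P e^{tJ} P^{-1}.

For a Jordan block J_k(λ), e^{tJ_k(λ)} = e^{λt} · (I + tN + t^2 N^2/2! + ... + t^{k-1} N^{k-1}/(k-1)!) where N is the nilpotent superdiagonal part.

Assembling the blocks and conjugating back gives the entries of e^{tA} as shown above.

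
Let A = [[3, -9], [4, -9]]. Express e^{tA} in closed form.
e^{tA} = [[(6*t + 1)*e^{-3*t}, -9*t*e^{-3*t}], [4*t*e^{-3*t}, (1 - 6*t)*e^{-3*t}]]

A has Jordan form J = [[-3, 1], [0, -3]] with A = PJP^{-1}, so e^{tA} = P e^{tJ} P^{-1}.

For a Jordan block J_k(λ), e^{tJ_k(λ)} = e^{λt} · (I + tN + t^2 N^2/2! + ... + t^{k-1} N^{k-1}/(k-1)!) where N is the nilpotent superdiagonal part.

Assembling the blocks and conjugating back gives the entries of e^{tA} as shown above.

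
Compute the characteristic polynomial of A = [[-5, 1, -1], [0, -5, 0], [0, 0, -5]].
xI - A = [[x + 5, -1, 1], [0, x + 5, 0], [0, 0, x + 5]].

Expanding det(xI - A) along the first row:
det(xI - A) = + (x + 5)·det([[x + 5, 0], [0, x + 5]]) - (-1)·det([[0, 0], [0, x + 5]]) + (1)·det([[0, x + 5], [0, 0]]).

Evaluating gives χ_A(x) = x^3 + 15x^2 + 75x + 125 = (x + 5)^3.

χ_A(x) = (x + 5)^3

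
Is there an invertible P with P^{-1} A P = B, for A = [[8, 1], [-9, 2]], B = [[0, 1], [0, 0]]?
No.

trace(A) = 10 but trace(B) = 0. The trace is a similarity invariant, so A and B are not similar.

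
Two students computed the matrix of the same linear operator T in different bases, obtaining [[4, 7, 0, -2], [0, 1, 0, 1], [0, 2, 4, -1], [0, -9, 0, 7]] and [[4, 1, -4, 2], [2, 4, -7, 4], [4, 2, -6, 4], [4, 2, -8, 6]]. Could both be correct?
No.

trace(A) = 16 but trace(B) = 8. The trace is a similarity invariant, so A and B are not similar.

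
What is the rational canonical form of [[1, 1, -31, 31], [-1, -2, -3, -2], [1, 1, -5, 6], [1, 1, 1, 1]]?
R = [[0, 0, 0, 20], [1, 0, 0, 19], [0, 1, 0, 3], [0, 0, 1, -5]]

The invariant factors of A (the non-unit diagonal entries of the Smith normal form of xI - A over ℚ[x]) are (x + 5)(x^3 - 3x - 4), each dividing the next. The characteristic polynomial is their product, (x + 5)(x^3 - 3x - 4).

The rational canonical form is the block-diagonal matrix of companion matrices C(f_i):
R = [[0, 0, 0, 20], [1, 0, 0, 19], [0, 1, 0, 3], [0, 0, 1, -5]].

Note the characteristic polynomial does not split into linear factors over ℚ, so A has no Jordan form over ℚ; the rational canonical form exists over any field.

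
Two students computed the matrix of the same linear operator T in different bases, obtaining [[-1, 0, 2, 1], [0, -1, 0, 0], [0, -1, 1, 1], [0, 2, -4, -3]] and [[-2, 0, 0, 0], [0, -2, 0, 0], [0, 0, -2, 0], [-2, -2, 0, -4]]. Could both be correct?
No.

trace(A) = -4 but trace(B) = -10. The trace is a similarity invariant, so A and B are not similar.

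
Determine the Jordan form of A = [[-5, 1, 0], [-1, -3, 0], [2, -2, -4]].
J = [[-4, 1, 0], [0, -4, 0], [0, 0, -4]]

The characteristic polynomial is det(xI - A) = (x + 4)^3, so the eigenvalues are -4 (algebraic multiplicity 3).

For λ = -4: rank(A + 4I) = 1, rank((A + 4I)^2) = 0. The eigenspace has dimension 3 - 1 = 2, so there are 2 Jordan blocks; the rank sequence gives block sizes [2, 1].

Assembling the blocks gives the Jordan form J above.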